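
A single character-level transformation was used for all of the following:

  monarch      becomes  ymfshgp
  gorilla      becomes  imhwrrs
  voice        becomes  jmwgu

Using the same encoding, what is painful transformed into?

m(12)→y(24) and o(14)→m(12) fit y≡7x+18 (mod 26); the inverse of 7 mod 26 is 15. Each letter's alphabet position (a=0..z=25) is mapped through 7·x+18 mod 26 — an affine cipher.
On painful: p(15)→7·15+18≡19=t; a(0)→7·0+18≡18=s; i(8)→7·8+18≡22=w; n(13)→7·13+18≡5=f; f(5)→7·5+18≡1=b; u(20)→7·20+18≡2=c; l(11)→7·11+18≡17=r (all mod 26).

tswfbcr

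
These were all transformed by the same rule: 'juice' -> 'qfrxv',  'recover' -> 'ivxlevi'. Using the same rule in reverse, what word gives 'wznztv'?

damage

Each pair mirrors across the alphabet (j↔q, u↔f, i↔r): positions sum to 25. Letters are reflected about the middle of the alphabet (position → 25−position): Atbash.
Undoing it on wznztv: w↔d, z↔a, n↔m, z↔a, t↔g, v↔e.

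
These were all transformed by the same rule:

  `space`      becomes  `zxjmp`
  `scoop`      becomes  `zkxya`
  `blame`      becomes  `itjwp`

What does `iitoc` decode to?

In space: s→z is +7, p→x is +8, a→j is +9, c→m is +10 — the shift increases by 1 each position. The shift increases by 1 at each position, starting from +7: 7, 8, 9, ….
Decoding iitoc: i−7=b, i−8=a, t−9=k, o−10=e, c−11=r.

baker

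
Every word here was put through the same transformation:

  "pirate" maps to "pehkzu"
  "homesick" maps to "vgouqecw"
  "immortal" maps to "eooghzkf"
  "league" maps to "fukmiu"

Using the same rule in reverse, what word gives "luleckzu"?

dedicate

p(15)→p(15) and i(8)→e(4) fit y≡9x+10 (mod 26); the inverse of 9 mod 26 is 3. Each letter's alphabet position (a=0..z=25) is mapped through 9·x+10 mod 26 — an affine cipher.
Reversing it on luleckzu: l(11)→3·(11−10)≡3=d; u(20)→3·(20−10)≡4=e; l(11)→3·(11−10)≡3=d; e(4)→3·(4−10)≡8=i; c(2)→3·(2−10)≡2=c; k(10)→3·(10−10)≡0=a; z(25)→3·(25−10)≡19=t; u(20)→3·(20−10)≡4=e (all mod 26).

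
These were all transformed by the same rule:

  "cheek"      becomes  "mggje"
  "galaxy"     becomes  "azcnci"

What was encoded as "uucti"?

grass

The output letters match the input read backwards, each shifted +2: cheek reversed is keehc. The word is reversed, then every letter is shifted forward by 2.
Reversing it on uucti: shift back: u−2=s, u−2=s, c−2=a, t−2=r, i−2=g → ssarg; then reverse → grass.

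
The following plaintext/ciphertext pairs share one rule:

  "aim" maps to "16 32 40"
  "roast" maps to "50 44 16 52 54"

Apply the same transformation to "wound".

60 44 56 42 22

a(#1)→16 and i(#9)→32: differences scale by 2, so n = 2·pos + 14. The formula is n = 2×(alphabet index, a=1) + 14.
Applying it to wound: w=23→60, o=15→44, u=21→56, n=14→42, d=4→22.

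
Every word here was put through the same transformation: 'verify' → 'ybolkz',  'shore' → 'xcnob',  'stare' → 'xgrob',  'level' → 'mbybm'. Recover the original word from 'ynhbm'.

vowel

v(21)→y(24) and e(4)→b(1) fit y≡9x+17 (mod 26); the inverse of 9 mod 26 is 3. Each letter's alphabet position (a=0..z=25) is mapped through 9·x+17 mod 26 — an affine cipher.
Decoding ynhbm: y(24)→3·(24−17)≡21=v; n(13)→3·(13−17)≡14=o; h(7)→3·(7−17)≡22=w; b(1)→3·(1−17)≡4=e; m(12)→3·(12−17)≡11=l (all mod 26).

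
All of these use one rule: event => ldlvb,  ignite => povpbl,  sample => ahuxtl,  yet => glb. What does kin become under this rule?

The shift depends on letter class: consonant v→d is +8, but vowel e→l is +7. Two shifts are in play — +7 for a/e/i/o/u, +8 for every other letter.
On kin: k(cons)+8=s, i(vowel)+7=p, n(cons)+8=v.

spv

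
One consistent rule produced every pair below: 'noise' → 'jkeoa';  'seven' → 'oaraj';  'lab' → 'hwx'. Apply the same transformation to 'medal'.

iazwh

Compare letters: n→j is +22, o→k is +22, i→e is +22 — a constant shift. This is a Caesar cipher with shift 22.
On medal: m+22=i, e+22=a, d+22=z, a+22=w, l+22=h.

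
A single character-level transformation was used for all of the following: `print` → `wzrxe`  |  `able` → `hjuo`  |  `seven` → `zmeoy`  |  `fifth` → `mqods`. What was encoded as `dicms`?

Letter i (0-indexed) is shifted by i+7, so successive shifts are 7, 8, 9, ….
Decoding dicms: d−7=w, i−8=a, c−9=t, m−10=c, s−11=h.

watch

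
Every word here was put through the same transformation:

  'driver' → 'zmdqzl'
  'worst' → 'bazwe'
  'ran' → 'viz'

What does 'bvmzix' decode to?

parent

Two steps: reverse the string, then apply a Caesar shift of +8.
Undoing it on bvmzix: shift back: b−8=t, v−8=n, m−8=e, z−8=r, i−8=a, x−8=p → tnerap; then reverse → parent.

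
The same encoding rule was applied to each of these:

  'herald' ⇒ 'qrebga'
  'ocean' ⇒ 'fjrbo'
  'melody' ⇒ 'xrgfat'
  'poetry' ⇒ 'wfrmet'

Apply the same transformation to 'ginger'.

h(7)→q(16) and e(4)→r(17) fit y≡17x+1 (mod 26); the inverse of 17 mod 26 is 23. Each letter's alphabet position (a=0..z=25) is mapped through 17·x+1 mod 26 — an affine cipher.
For ginger: g(6)→17·6+1≡25=z; i(8)→17·8+1≡7=h; n(13)→17·13+1≡14=o; g(6)→17·6+1≡25=z; e(4)→17·4+1≡17=r; r(17)→17·17+1≡4=e (all mod 26).

zhozre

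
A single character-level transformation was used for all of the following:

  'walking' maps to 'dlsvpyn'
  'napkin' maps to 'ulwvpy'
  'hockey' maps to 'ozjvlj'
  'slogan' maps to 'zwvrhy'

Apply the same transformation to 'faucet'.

The shifts repeat in a cycle of length 2: positions 0,1,… shift by +7, +11, then the pattern repeats.
On faucet: f+7=m, a+11=l, u+7=b, c+11=n, e+7=l, t+11=e.

mlbnle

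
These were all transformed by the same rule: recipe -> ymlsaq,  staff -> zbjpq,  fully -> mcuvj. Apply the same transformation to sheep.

zpnoa

Each letter shifts forward by (position + 7), i.e. 7, 8, 9, … — the shift grows by one for each successive letter.
For sheep: s+7=z, h+8=p, e+9=n, e+10=o, p+11=a.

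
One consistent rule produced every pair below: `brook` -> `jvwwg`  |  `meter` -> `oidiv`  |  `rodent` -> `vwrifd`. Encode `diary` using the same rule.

rysvk

b(1)→j(9) and r(17)→v(21) fit y≡17x+18 (mod 26); the inverse of 17 mod 26 is 23. This is an affine cipher: with a=0,…,z=25, each position x becomes (17x+18) mod 26.
Applying it to diary: d(3)→17·3+18≡17=r; i(8)→17·8+18≡24=y; a(0)→17·0+18≡18=s; r(17)→17·17+18≡21=v; y(24)→17·24+18≡10=k (all mod 26).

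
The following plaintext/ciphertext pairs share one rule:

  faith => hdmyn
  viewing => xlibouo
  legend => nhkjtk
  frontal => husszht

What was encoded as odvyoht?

martial

The shift increases by 1 at each position, starting from +2: 2, 3, 4, ….
Decoding odvyoht: o−2=m, d−3=a, v−4=r, y−5=t, o−6=i, h−7=a, t−8=l.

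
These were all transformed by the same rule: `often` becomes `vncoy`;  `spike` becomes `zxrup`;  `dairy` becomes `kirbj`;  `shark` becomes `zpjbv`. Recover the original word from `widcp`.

pause

In often: o→v is +7, f→n is +8, t→c is +9, e→o is +10 — the shift increases by 1 each position. Each letter shifts forward by (position + 7), i.e. 7, 8, 9, … — the shift grows by one for each successive letter.
Decoding widcp: w−7=p, i−8=a, d−9=u, c−10=s, p−11=e.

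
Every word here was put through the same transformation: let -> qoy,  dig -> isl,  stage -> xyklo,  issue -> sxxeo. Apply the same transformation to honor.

mysyw

The shift depends on letter class: consonant l→q is +5, but vowel e→o is +10. Two shifts are in play — +10 for a/e/i/o/u, +5 for every other letter.
Applying it to honor: h(cons)+5=m, o(vowel)+10=y, n(cons)+5=s, o(vowel)+10=y, r(cons)+5=w.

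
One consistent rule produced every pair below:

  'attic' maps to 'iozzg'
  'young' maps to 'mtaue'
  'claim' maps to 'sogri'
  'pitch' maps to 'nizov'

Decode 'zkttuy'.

The output letters match the input read backwards, each shifted +6: attic reversed is citta. Two steps: reverse the string, then apply a Caesar shift of +6.
Undoing it on zkttuy: shift back: z−6=t, k−6=e, t−6=n, t−6=n, u−6=o, y−6=s → tennos; then reverse → sonnet.

sonnet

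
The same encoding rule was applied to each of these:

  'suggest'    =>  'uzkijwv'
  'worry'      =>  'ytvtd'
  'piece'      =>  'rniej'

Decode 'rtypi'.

Shifts by position in suggest: pos 0: s→u (+2), pos 1: u→z (+5), pos 2: g→k (+4), pos 3: g→i (+2), pos 4: e→j (+5), pos 5: s→w (+4) — repeating every 3. It's a Vigenère-style cipher with numeric key [2,5,4]: position i shifts by key[i mod 3].
Decoding rtypi: r−2=p, t−5=o, y−4=u, p−2=n, i−5=d.

pound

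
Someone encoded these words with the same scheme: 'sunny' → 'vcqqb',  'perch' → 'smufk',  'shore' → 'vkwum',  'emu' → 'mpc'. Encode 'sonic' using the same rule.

vwqqf

The shift depends on letter class: consonant s→v is +3, but vowel u→c is +8. Two shifts are in play — +8 for a/e/i/o/u, +3 for every other letter.
For sonic: s(cons)+3=v, o(vowel)+8=w, n(cons)+3=q, i(vowel)+8=q, c(cons)+3=f.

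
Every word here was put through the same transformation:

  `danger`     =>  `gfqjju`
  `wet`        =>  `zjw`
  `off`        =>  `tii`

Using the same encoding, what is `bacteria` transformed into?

The shift depends on letter class: consonant d→g is +3, but vowel a→f is +5. The rule splits by letter class: vowels +5, consonants +3.
On bacteria: b(cons)+3=e, a(vowel)+5=f, c(cons)+3=f, t(cons)+3=w, e(vowel)+5=j, r(cons)+3=u, i(vowel)+5=n, a(vowel)+5=f.

effwjunf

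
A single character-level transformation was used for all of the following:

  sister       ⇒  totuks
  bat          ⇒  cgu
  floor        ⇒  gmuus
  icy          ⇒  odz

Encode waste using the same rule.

The shift depends on letter class: consonant s→t is +1, but vowel i→o is +6. Vowels shift forward by 6 and consonants shift forward by 1.
On waste: w(cons)+1=x, a(vowel)+6=g, s(cons)+1=t, t(cons)+1=u, e(vowel)+6=k.

xgtuk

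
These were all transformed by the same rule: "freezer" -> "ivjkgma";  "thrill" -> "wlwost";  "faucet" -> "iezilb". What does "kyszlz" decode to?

Each letter shifts forward by (position + 3), i.e. 3, 4, 5, … — the shift grows by one for each successive letter.
Reversing it on kyszlz: k−3=h, y−4=u, s−5=n, z−6=t, l−7=e, z−8=r.

hunter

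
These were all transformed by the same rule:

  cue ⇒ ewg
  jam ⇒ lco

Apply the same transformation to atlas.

cvncu

Compare letters: c→e is +2, u→w is +2, e→g is +2 — a constant shift. Each letter is shifted forward by 2 in the alphabet (a Caesar shift of +2).
For atlas: a+2=c, t+2=v, l+2=n, a+2=c, s+2=u.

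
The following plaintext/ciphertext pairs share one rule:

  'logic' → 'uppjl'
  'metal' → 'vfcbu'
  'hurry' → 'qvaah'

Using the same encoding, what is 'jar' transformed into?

sba

The shift depends on letter class: consonant l→u is +9, but vowel o→p is +1. Vowels shift forward by 1 and consonants shift forward by 9.
For jar: j(cons)+9=s, a(vowel)+1=b, r(cons)+9=a.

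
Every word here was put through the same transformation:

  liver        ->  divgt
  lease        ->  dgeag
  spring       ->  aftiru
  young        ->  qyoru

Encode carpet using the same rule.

setfgh

l(11)→d(3) and i(8)→i(8) fit y≡7x+4 (mod 26); the inverse of 7 mod 26 is 15. This is an affine cipher: with a=0,…,z=25, each position x becomes (7x+4) mod 26.
On carpet: c(2)→7·2+4≡18=s; a(0)→7·0+4≡4=e; r(17)→7·17+4≡19=t; p(15)→7·15+4≡5=f; e(4)→7·4+4≡6=g; t(19)→7·19+4≡7=h (all mod 26).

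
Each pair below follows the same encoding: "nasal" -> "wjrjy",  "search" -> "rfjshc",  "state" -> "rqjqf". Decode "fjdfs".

n(13)→w(22) and a(0)→j(9) fit y≡25x+9 (mod 26); the inverse of 25 mod 26 is 25. This is an affine cipher: with a=0,…,z=25, each position x becomes (25x+9) mod 26.
Decoding fjdfs: f(5)→25·(5−9)≡4=e; j(9)→25·(9−9)≡0=a; d(3)→25·(3−9)≡6=g; f(5)→25·(5−9)≡4=e; s(18)→25·(18−9)≡17=r (all mod 26).

eager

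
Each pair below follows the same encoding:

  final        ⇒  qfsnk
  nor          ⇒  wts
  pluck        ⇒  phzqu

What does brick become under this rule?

The output letters match the input read backwards, each shifted +5: final reversed is lanif. The word is reversed, then every letter is shifted forward by 5.
On brick: reverse → kcirb; then shift: k+5=p, c+5=h, i+5=n, r+5=w, b+5=g.

phnwg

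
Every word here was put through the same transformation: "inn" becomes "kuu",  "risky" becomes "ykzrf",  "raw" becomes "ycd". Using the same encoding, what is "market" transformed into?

The shift depends on letter class: consonant n→u is +7, but vowel i→k is +2. Two shifts are in play — +2 for a/e/i/o/u, +7 for every other letter.
Applying it to market: m(cons)+7=t, a(vowel)+2=c, r(cons)+7=y, k(cons)+7=r, e(vowel)+2=g, t(cons)+7=a.

tcyrga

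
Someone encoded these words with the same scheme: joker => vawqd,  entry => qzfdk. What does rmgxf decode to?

fault

Compare letters: j→v is +12, o→a is +12, k→w is +12 — a constant shift. Each letter is shifted forward by 12 in the alphabet (a Caesar shift of +12).
Undoing it on rmgxf: r−12=f, m−12=a, g−12=u, x−12=l, f−12=t.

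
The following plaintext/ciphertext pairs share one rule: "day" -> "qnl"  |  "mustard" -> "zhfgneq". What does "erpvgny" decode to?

It's a constant shift of +13 (ROT13).
Reversing it on erpvgny: e−13=r, r−13=e, p−13=c, v−13=i, g−13=t, n−13=a, y−13=l.

recital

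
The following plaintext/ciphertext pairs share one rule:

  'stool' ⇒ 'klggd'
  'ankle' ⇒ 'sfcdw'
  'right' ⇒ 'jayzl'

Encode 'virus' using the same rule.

najmk

Compare letters: s→k is +18, t→l is +18, o→g is +18 — a constant shift. Each letter is shifted forward by 18 in the alphabet (a Caesar shift of +18).
Applying it to virus: v+18=n, i+18=a, r+18=j, u+18=m, s+18=k.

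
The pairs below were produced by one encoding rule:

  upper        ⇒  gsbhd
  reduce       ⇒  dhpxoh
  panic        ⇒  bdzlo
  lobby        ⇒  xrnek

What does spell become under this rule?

It's a Vigenère-style cipher with numeric key [12,3]: position i shifts by key[i mod 2].
For spell: s+12=e, p+3=s, e+12=q, l+3=o, l+12=x.

esqox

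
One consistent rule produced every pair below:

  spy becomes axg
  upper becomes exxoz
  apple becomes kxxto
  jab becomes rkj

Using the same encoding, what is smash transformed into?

aukap

The shift depends on letter class: consonant s→a is +8, but vowel u→e is +10. Vowels shift forward by 10 and consonants shift forward by 8.
For smash: s(cons)+8=a, m(cons)+8=u, a(vowel)+10=k, s(cons)+8=a, h(cons)+8=p.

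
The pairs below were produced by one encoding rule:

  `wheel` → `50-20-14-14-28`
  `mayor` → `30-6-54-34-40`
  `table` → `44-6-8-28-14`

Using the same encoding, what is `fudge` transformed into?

w(#23)→50 and h(#8)→20: differences scale by 2, so n = 2·pos + 4. With a=1..z=26, the number is 2·pos + 4.
On fudge: f=6→16, u=21→46, d=4→12, g=7→18, e=5→14.

16-46-12-18-14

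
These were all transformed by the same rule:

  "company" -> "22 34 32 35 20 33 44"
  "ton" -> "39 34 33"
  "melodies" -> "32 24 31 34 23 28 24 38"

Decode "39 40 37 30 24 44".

turkey

Letters become their 1-based position plus 19 (so a→20, b→21, …).
Reversing it on 39 40 37 30 24 44: 39→(39−19)÷1=20=t, 40→(40−19)÷1=21=u, 37→(37−19)÷1=18=r, 30→(30−19)÷1=11=k, 24→(24−19)÷1=5=e, 44→(44−19)÷1=25=y.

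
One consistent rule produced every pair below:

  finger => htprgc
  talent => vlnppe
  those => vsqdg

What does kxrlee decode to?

It's a Vigenère-style cipher with numeric key [2,11]: position i shifts by key[i mod 2].
Reversing it on kxrlee: k−2=i, x−11=m, r−2=p, l−11=a, e−2=c, e−11=t.

impact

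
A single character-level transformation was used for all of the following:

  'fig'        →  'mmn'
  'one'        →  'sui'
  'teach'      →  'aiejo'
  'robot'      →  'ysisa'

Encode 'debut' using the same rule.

kiiya

The shift depends on letter class: consonant f→m is +7, but vowel i→m is +4. Two shifts are in play — +4 for a/e/i/o/u, +7 for every other letter.
Applying it to debut: d(cons)+7=k, e(vowel)+4=i, b(cons)+7=i, u(vowel)+4=y, t(cons)+7=a.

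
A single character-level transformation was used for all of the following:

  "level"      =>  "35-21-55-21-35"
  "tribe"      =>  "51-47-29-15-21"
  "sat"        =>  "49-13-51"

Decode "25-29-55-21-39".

given

l(#12)→35 and e(#5)→21: differences scale by 2, so n = 2·pos + 11. Each letter becomes 2×(its alphabet position, a=1..z=26) + 11.
Undoing it on 25-29-55-21-39: 25→(25−11)÷2=7=g, 29→(29−11)÷2=9=i, 55→(55−11)÷2=22=v, 21→(21−11)÷2=5=e, 39→(39−11)÷2=14=n.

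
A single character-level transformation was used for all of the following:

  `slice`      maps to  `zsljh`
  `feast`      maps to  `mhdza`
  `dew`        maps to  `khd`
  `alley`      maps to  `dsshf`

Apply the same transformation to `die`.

klh

The shift depends on letter class: consonant s→z is +7, but vowel i→l is +3. Vowels shift forward by 3 and consonants shift forward by 7.
Applying it to die: d(cons)+7=k, i(vowel)+3=l, e(vowel)+3=h.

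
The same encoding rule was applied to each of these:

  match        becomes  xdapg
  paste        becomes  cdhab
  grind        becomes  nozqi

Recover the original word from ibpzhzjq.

m(12)→x(23) and a(0)→d(3) fit y≡19x+3 (mod 26); the inverse of 19 mod 26 is 11. Treating letters as 0–25, the rule is x ↦ 19x + 3 (mod 26).
Decoding ibpzhzjq: i(8)→11·(8−3)≡3=d; b(1)→11·(1−3)≡4=e; p(15)→11·(15−3)≡2=c; z(25)→11·(25−3)≡8=i; h(7)→11·(7−3)≡18=s; z(25)→11·(25−3)≡8=i; j(9)→11·(9−3)≡14=o; q(16)→11·(16−3)≡13=n (all mod 26).

decision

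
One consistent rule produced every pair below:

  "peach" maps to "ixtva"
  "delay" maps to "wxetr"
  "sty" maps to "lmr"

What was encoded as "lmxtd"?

steak

Compare letters: p→i is +19, e→x is +19, a→t is +19 — a constant shift. Every letter moves 19 places later in the alphabet, wrapping around z→a.
Decoding lmxtd: l−19=s, m−19=t, x−19=e, t−19=a, d−19=k.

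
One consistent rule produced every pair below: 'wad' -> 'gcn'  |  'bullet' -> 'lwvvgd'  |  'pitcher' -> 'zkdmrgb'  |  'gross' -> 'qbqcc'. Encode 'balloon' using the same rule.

lcvvqqx

The shift depends on letter class: consonant w→g is +10, but vowel a→c is +2. The rule splits by letter class: vowels +2, consonants +10.
For balloon: b(cons)+10=l, a(vowel)+2=c, l(cons)+10=v, l(cons)+10=v, o(vowel)+2=q, o(vowel)+2=q, n(cons)+10=x.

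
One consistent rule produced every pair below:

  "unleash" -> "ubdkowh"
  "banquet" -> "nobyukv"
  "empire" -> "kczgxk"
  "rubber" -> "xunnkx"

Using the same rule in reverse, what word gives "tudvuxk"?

u(20)→u(20) and n(13)→b(1) fit y≡25x+14 (mod 26); the inverse of 25 mod 26 is 25. Each letter's alphabet position (a=0..z=25) is mapped through 25·x+14 mod 26 — an affine cipher.
Undoing it on tudvuxk: t(19)→25·(19−14)≡21=v; u(20)→25·(20−14)≡20=u; d(3)→25·(3−14)≡11=l; v(21)→25·(21−14)≡19=t; u(20)→25·(20−14)≡20=u; x(23)→25·(23−14)≡17=r; k(10)→25·(10−14)≡4=e (all mod 26).

vulture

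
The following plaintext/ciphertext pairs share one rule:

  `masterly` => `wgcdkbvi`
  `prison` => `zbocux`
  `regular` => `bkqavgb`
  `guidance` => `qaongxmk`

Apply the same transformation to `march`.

wgbmr

The shift depends on letter class: consonant m→w is +10, but vowel a→g is +6. Vowels shift forward by 6 and consonants shift forward by 10.
Applying it to march: m(cons)+10=w, a(vowel)+6=g, r(cons)+10=b, c(cons)+10=m, h(cons)+10=r.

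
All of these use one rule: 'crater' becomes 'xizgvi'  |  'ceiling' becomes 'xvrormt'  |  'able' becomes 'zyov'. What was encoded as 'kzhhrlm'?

Each pair mirrors across the alphabet (c↔x, r↔i, a↔z): positions sum to 25. Each letter is replaced by its mirror in the alphabet: a↔z, b↔y, c↔x, and so on (the Atbash cipher).
Reversing it on kzhhrlm: k↔p, z↔a, h↔s, h↔s, r↔i, l↔o, m↔n.

passion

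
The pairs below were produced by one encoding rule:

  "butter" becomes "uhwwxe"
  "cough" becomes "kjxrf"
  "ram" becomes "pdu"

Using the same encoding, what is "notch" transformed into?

kfwrq

The output letters match the input read backwards, each shifted +3: butter reversed is rettub. Two steps: reverse the string, then apply a Caesar shift of +3.
On notch: reverse → hcton; then shift: h+3=k, c+3=f, t+3=w, o+3=r, n+3=q.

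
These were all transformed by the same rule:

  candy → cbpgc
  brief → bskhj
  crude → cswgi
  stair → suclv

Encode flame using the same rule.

Letter i (0-indexed) is shifted by i+0, so successive shifts are 0, 1, 2, ….
On flame: f+0=f, l+1=m, a+2=c, m+3=p, e+4=i.

fmcpi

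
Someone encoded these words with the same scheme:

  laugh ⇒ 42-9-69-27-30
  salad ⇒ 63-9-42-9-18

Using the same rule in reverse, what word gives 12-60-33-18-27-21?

l(#12)→42 and a(#1)→9: differences scale by 3, so n = 3·pos + 6. With a=1..z=26, the number is 3·pos + 6.
Decoding 12-60-33-18-27-21: 12→(12−6)÷3=2=b, 60→(60−6)÷3=18=r, 33→(33−6)÷3=9=i, 18→(18−6)÷3=4=d, 27→(27−6)÷3=7=g, 21→(21−6)÷3=5=e.

bridge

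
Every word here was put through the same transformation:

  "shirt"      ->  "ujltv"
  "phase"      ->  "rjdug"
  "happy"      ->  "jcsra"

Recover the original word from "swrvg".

Shifts by position in shirt: pos 0: s→u (+2), pos 1: h→j (+2), pos 2: i→l (+3), pos 3: r→t (+2), pos 4: t→v (+2) — repeating every 3. The shifts repeat in a cycle of length 3: positions 0,1,… shift by +2, +2, +3, then the pattern repeats.
Decoding swrvg: s−2=q, w−2=u, r−3=o, v−2=t, g−2=e.

quote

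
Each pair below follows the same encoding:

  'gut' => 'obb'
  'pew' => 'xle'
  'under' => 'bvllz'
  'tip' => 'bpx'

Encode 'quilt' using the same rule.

ybptb

Two shifts are in play — +7 for a/e/i/o/u, +8 for every other letter.
On quilt: q(cons)+8=y, u(vowel)+7=b, i(vowel)+7=p, l(cons)+8=t, t(cons)+8=b.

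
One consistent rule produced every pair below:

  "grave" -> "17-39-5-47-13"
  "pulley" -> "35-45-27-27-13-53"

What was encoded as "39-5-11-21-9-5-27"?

g(#7)→17 and r(#18)→39: differences scale by 2, so n = 2·pos + 3. Each letter becomes 2×(its alphabet position, a=1..z=26) + 3.
Decoding 39-5-11-21-9-5-27: 39→(39−3)÷2=18=r, 5→(5−3)÷2=1=a, 11→(11−3)÷2=4=d, 21→(21−3)÷2=9=i, 9→(9−3)÷2=3=c, 5→(5−3)÷2=1=a, 27→(27−3)÷2=12=l.

radical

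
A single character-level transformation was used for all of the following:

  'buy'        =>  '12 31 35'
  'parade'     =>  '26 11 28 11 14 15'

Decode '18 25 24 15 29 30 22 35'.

honestly

Each letter is replaced by its alphabet position (a=1..z=26) + 10.
Reversing it on 18 25 24 15 29 30 22 35: 18→(18−10)÷1=8=h, 25→(25−10)÷1=15=o, 24→(24−10)÷1=14=n, 15→(15−10)÷1=5=e, 29→(29−10)÷1=19=s, 30→(30−10)÷1=20=t, 22→(22−10)÷1=12=l, 35→(35−10)÷1=25=y.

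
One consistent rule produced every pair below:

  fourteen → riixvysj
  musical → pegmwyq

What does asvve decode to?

arrow

Read the word backwards and shift each letter +4.
Reversing it on asvve: shift back: a−4=w, s−4=o, v−4=r, v−4=r, e−4=a → worra; then reverse → arrow.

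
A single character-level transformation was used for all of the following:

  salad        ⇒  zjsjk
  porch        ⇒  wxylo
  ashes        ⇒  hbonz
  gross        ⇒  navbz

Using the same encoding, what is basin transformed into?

Shifts by position in salad: pos 0: s→z (+7), pos 1: a→j (+9), pos 2: l→s (+7), pos 3: a→j (+9) — repeating every 2. It's a Vigenère-style cipher with numeric key [7,9]: position i shifts by key[i mod 2].
Applying it to basin: b+7=i, a+9=j, s+7=z, i+9=r, n+7=u.

ijzru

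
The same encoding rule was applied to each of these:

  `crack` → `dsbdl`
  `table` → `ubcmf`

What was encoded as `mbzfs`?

layer

This is a Caesar cipher with shift 1.
Decoding mbzfs: m−1=l, b−1=a, z−1=y, f−1=e, s−1=r.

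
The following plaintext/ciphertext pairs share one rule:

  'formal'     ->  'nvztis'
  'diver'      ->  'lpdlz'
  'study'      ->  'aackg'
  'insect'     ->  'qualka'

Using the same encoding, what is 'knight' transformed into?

Shifts by position in formal: pos 0: f→n (+8), pos 1: o→v (+7), pos 2: r→z (+8), pos 3: m→t (+7) — repeating every 2. It's a Vigenère-style cipher with numeric key [8,7]: position i shifts by key[i mod 2].
On knight: k+8=s, n+7=u, i+8=q, g+7=n, h+8=p, t+7=a.

suqnpa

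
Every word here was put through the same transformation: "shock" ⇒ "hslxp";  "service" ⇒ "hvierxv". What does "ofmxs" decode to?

Letters are reflected about the middle of the alphabet (position → 25−position): Atbash.
Undoing it on ofmxs: o↔l, f↔u, m↔n, x↔c, s↔h.

lunch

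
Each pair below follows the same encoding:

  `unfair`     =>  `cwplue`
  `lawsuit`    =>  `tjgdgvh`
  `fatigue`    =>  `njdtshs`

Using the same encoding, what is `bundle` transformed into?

jdxoxr

In unfair: u→c is +8, n→w is +9, f→p is +10, a→l is +11 — the shift increases by 1 each position. Each letter shifts forward by (position + 8), i.e. 8, 9, 10, … — the shift grows by one for each successive letter.
For bundle: b+8=j, u+9=d, n+10=x, d+11=o, l+12=x, e+13=r.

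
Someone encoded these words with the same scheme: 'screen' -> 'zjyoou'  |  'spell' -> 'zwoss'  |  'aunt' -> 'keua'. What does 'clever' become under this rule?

The shift depends on letter class: consonant s→z is +7, but vowel e→o is +10. Vowels shift forward by 10 and consonants shift forward by 7.
On clever: c(cons)+7=j, l(cons)+7=s, e(vowel)+10=o, v(cons)+7=c, e(vowel)+10=o, r(cons)+7=y.

jsocoy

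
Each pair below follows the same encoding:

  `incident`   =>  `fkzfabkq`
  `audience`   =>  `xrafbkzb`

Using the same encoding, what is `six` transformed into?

pfu

Each letter is shifted forward by 23 in the alphabet (a Caesar shift of +23).
Applying it to six: s+23=p, i+23=f, x+23=u.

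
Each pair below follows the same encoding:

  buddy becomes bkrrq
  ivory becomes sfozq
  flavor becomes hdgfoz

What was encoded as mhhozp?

Treating letters as 0–25, the rule is x ↦ 21x + 6 (mod 26).
Decoding mhhozp: m(12)→5·(12−6)≡4=e; h(7)→5·(7−6)≡5=f; h(7)→5·(7−6)≡5=f; o(14)→5·(14−6)≡14=o; z(25)→5·(25−6)≡17=r; p(15)→5·(15−6)≡19=t (all mod 26).

effort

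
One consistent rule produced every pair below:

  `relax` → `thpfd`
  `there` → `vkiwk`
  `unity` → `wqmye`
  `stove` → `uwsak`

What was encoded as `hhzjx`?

fever

Each letter shifts forward by (position + 2), i.e. 2, 3, 4, … — the shift grows by one for each successive letter.
Reversing it on hhzjx: h−2=f, h−3=e, z−4=v, j−5=e, x−6=r.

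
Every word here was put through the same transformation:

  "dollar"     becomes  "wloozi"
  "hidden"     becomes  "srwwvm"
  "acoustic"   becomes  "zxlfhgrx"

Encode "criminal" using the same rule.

This is the alphabet-reversal cipher (Atbash): a becomes z, b becomes y, etc.
On criminal: c↔x, r↔i, i↔r, m↔n, i↔r, n↔m, a↔z, l↔o.

xirnrmzo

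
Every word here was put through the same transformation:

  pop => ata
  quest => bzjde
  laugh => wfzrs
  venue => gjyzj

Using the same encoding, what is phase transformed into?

The shift depends on letter class: consonant p→a is +11, but vowel o→t is +5. The rule splits by letter class: vowels +5, consonants +11.
Applying it to phase: p(cons)+11=a, h(cons)+11=s, a(vowel)+5=f, s(cons)+11=d, e(vowel)+5=j.

asfdj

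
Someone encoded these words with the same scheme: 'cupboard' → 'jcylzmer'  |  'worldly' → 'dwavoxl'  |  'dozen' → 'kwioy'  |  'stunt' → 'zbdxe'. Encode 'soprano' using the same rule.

zwyblzb

In cupboard: c→j is +7, u→c is +8, p→y is +9, b→l is +10 — the shift increases by 1 each position. The shift increases by 1 at each position, starting from +7: 7, 8, 9, ….
On soprano: s+7=z, o+8=w, p+9=y, r+10=b, a+11=l, n+12=z, o+13=b.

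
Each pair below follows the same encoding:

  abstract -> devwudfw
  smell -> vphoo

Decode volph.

slime

Each letter is shifted forward by 3 in the alphabet (a Caesar shift of +3).
Reversing it on volph: v−3=s, o−3=l, l−3=i, p−3=m, h−3=e.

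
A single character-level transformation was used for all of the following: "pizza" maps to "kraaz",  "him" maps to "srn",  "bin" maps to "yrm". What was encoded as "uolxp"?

flock

Each pair mirrors across the alphabet (p↔k, i↔r, z↔a): positions sum to 25. This is the alphabet-reversal cipher (Atbash): a becomes z, b becomes y, etc.
Decoding uolxp: u↔f, o↔l, l↔o, x↔c, p↔k.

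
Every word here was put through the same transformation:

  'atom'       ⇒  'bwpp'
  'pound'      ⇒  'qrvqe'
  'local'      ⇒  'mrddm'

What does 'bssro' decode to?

apron

Shifts by position in atom: pos 0: a→b (+1), pos 1: t→w (+3), pos 2: o→p (+1), pos 3: m→p (+3) — repeating every 2. It's a Vigenère-style cipher with numeric key [1,3]: position i shifts by key[i mod 2].
Decoding bssro: b−1=a, s−3=p, s−1=r, r−3=o, o−1=n.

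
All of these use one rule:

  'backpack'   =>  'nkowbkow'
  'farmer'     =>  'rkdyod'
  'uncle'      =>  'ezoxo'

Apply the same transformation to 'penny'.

The shift depends on letter class: consonant b→n is +12, but vowel a→k is +10. The rule splits by letter class: vowels +10, consonants +12.
Applying it to penny: p(cons)+12=b, e(vowel)+10=o, n(cons)+12=z, n(cons)+12=z, y(cons)+12=k.

bozzk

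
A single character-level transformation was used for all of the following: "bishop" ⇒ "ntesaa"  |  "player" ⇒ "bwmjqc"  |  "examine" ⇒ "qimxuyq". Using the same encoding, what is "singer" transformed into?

etzrqc

Shifts by position in bishop: pos 0: b→n (+12), pos 1: i→t (+11), pos 2: s→e (+12), pos 3: h→s (+11) — repeating every 2. It's a Vigenère-style cipher with numeric key [12,11]: position i shifts by key[i mod 2].
Applying it to singer: s+12=e, i+11=t, n+12=z, g+11=r, e+12=q, r+11=c.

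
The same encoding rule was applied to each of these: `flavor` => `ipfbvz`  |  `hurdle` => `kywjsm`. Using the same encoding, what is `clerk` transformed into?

fpjxr

Each letter shifts forward by (position + 3), i.e. 3, 4, 5, … — the shift grows by one for each successive letter.
On clerk: c+3=f, l+4=p, e+5=j, r+6=x, k+7=r.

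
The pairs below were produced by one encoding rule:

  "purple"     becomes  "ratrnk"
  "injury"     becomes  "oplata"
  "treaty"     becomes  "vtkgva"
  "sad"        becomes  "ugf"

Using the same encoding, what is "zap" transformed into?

The shift depends on letter class: consonant p→r is +2, but vowel u→a is +6. Two shifts are in play — +6 for a/e/i/o/u, +2 for every other letter.
On zap: z(cons)+2=b, a(vowel)+6=g, p(cons)+2=r.

bgr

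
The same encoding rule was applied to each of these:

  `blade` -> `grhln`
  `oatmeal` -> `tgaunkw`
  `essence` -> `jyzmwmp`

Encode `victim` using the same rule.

aojbrw

In blade: b→g is +5, l→r is +6, a→h is +7, d→l is +8 — the shift increases by 1 each position. Letter i (0-indexed) is shifted by i+5, so successive shifts are 5, 6, 7, ….
For victim: v+5=a, i+6=o, c+7=j, t+8=b, i+9=r, m+10=w.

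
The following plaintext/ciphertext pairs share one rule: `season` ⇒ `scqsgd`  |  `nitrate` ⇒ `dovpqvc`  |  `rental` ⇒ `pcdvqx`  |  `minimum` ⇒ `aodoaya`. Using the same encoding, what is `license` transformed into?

xowcdsc

s(18)→s(18) and e(4)→c(2) fit y≡3x+16 (mod 26); the inverse of 3 mod 26 is 9. Each letter's alphabet position (a=0..z=25) is mapped through 3·x+16 mod 26 — an affine cipher.
On license: l(11)→3·11+16≡23=x; i(8)→3·8+16≡14=o; c(2)→3·2+16≡22=w; e(4)→3·4+16≡2=c; n(13)→3·13+16≡3=d; s(18)→3·18+16≡18=s; e(4)→3·4+16≡2=c (all mod 26).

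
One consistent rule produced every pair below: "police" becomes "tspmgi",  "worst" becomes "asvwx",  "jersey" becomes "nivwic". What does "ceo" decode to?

yak

Compare letters: p→t is +4, o→s is +4, l→p is +4 — a constant shift. This is a Caesar cipher with shift 4.
Undoing it on ceo: c−4=y, e−4=a, o−4=k.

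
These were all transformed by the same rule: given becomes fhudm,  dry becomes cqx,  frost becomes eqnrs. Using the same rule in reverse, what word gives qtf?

rug

Compare letters: g→f is +25, i→h is +25, v→u is +25 — a constant shift. Every letter moves 25 places later in the alphabet, wrapping around z→a.
Undoing it on qtf: q−25=r, t−25=u, f−25=g.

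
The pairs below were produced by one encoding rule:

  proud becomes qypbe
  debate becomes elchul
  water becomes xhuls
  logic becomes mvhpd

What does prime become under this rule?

qyjtf

Shifts by position in proud: pos 0: p→q (+1), pos 1: r→y (+7), pos 2: o→p (+1), pos 3: u→b (+7) — repeating every 2. It's a Vigenère-style cipher with numeric key [1,7]: position i shifts by key[i mod 2].
On prime: p+1=q, r+7=y, i+1=j, m+7=t, e+1=f.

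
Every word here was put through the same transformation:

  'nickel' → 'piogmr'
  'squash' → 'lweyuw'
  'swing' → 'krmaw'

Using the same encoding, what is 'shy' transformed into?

clw

Two steps: reverse the string, then apply a Caesar shift of +4.
For shy: reverse → yhs; then shift: y+4=c, h+4=l, s+4=w.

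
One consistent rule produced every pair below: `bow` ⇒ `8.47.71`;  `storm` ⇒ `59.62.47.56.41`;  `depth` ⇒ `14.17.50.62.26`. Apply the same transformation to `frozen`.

Each letter becomes 3×(its alphabet position, a=1..z=26) + 2.
For frozen: f=6→20, r=18→56, o=15→47, z=26→80, e=5→17, n=14→44.

20.56.47.80.17.44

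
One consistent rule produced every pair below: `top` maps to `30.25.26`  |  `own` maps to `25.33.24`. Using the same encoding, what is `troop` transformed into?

t is letter #20 and maps to 30: an offset of 10. The number is (letter's place in the alphabet, a=1) + 10.
Applying it to troop: t=20→30, r=18→28, o=15→25, o=15→25, p=16→26.

30.28.25.25.26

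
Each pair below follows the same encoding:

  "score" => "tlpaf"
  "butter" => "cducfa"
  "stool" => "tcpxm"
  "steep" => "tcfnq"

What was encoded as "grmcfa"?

filter

It's a Vigenère-style cipher with numeric key [1,9]: position i shifts by key[i mod 2].
Reversing it on grmcfa: g−1=f, r−9=i, m−1=l, c−9=t, f−1=e, a−9=r.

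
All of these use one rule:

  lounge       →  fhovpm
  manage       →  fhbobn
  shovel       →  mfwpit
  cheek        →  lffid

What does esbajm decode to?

The output letters match the input read backwards, each shifted +1: lounge reversed is egnuol. The word is reversed, then every letter is shifted forward by 1.
Undoing it on esbajm: shift back: e−1=d, s−1=r, b−1=a, a−1=z, j−1=i, m−1=l → drazil; then reverse → lizard.

lizard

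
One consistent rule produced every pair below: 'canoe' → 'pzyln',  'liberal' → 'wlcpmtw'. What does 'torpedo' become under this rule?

zopacze

The output letters match the input read backwards, each shifted +11: canoe reversed is eonac. Read the word backwards and shift each letter +11.
For torpedo: reverse → odeprot; then shift: o+11=z, d+11=o, e+11=p, p+11=a, r+11=c, o+11=z, t+11=e.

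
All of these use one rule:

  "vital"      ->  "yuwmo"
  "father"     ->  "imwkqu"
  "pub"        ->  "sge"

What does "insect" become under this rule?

uqvqfw

The shift depends on letter class: consonant v→y is +3, but vowel i→u is +12. Vowels shift forward by 12 and consonants shift forward by 3.
For insect: i(vowel)+12=u, n(cons)+3=q, s(cons)+3=v, e(vowel)+12=q, c(cons)+3=f, t(cons)+3=w.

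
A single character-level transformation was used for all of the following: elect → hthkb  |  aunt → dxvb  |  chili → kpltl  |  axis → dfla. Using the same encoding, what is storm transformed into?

The shift depends on letter class: consonant l→t is +8, but vowel e→h is +3. Two shifts are in play — +3 for a/e/i/o/u, +8 for every other letter.
On storm: s(cons)+8=a, t(cons)+8=b, o(vowel)+3=r, r(cons)+8=z, m(cons)+8=u.

abrzu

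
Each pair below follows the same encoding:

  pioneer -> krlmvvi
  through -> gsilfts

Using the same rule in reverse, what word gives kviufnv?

perfume

Letters are reflected about the middle of the alphabet (position → 25−position): Atbash.
Undoing it on kviufnv: k↔p, v↔e, i↔r, u↔f, f↔u, n↔m, v↔e.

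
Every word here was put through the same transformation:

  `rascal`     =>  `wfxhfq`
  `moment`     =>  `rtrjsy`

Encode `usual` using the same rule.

zxzfq

Compare letters: r→w is +5, a→f is +5, s→x is +5 — a constant shift. Each letter is shifted forward by 5 in the alphabet (a Caesar shift of +5).
For usual: u+5=z, s+5=x, u+5=z, a+5=f, l+5=q.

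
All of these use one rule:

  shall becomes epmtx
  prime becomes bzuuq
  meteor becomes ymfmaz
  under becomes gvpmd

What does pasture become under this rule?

Shifts by position in shall: pos 0: s→e (+12), pos 1: h→p (+8), pos 2: a→m (+12), pos 3: l→t (+8) — repeating every 2. The shifts repeat in a cycle of length 2: positions 0,1,… shift by +12, +8, then the pattern repeats.
On pasture: p+12=b, a+8=i, s+12=e, t+8=b, u+12=g, r+8=z, e+12=q.

biebgzq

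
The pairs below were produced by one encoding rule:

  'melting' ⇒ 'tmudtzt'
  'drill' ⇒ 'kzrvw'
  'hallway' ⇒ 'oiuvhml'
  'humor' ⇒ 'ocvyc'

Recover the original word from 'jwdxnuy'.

council

In melting: m→t is +7, e→m is +8, l→u is +9, t→d is +10 — the shift increases by 1 each position. Letter i (0-indexed) is shifted by i+7, so successive shifts are 7, 8, 9, ….
Decoding jwdxnuy: j−7=c, w−8=o, d−9=u, x−10=n, n−11=c, u−12=i, y−13=l.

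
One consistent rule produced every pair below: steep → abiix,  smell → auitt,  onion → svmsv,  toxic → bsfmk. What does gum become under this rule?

The shift depends on letter class: consonant s→a is +8, but vowel e→i is +4. Vowels shift forward by 4 and consonants shift forward by 8.
On gum: g(cons)+8=o, u(vowel)+4=y, m(cons)+8=u.

oyu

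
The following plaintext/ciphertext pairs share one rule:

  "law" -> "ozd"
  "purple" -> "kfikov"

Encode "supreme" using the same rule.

Each pair mirrors across the alphabet (l↔o, a↔z, w↔d): positions sum to 25. This is the alphabet-reversal cipher (Atbash): a becomes z, b becomes y, etc.
For supreme: s↔h, u↔f, p↔k, r↔i, e↔v, m↔n, e↔v.

hfkivnv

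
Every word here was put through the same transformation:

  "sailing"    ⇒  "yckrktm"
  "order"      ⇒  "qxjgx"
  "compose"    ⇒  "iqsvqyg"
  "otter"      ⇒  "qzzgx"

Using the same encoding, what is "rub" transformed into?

xwh

The shift depends on letter class: consonant s→y is +6, but vowel a→c is +2. Two shifts are in play — +2 for a/e/i/o/u, +6 for every other letter.
Applying it to rub: r(cons)+6=x, u(vowel)+2=w, b(cons)+6=h.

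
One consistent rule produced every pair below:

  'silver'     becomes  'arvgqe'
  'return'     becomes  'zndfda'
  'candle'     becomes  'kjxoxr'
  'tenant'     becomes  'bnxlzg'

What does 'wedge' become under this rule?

In silver: s→a is +8, i→r is +9, l→v is +10, v→g is +11 — the shift increases by 1 each position. Each letter shifts forward by (position + 8), i.e. 8, 9, 10, … — the shift grows by one for each successive letter.
Applying it to wedge: w+8=e, e+9=n, d+10=n, g+11=r, e+12=q.

ennrq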